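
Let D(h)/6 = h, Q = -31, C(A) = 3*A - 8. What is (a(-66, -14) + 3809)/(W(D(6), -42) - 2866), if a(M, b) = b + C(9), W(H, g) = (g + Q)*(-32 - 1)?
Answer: -3814/457 ≈ -8.3457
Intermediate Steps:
C(A) = -8 + 3*A
D(h) = 6*h
W(H, g) = 1023 - 33*g (W(H, g) = (g - 31)*(-32 - 1) = (-31 + g)*(-33) = 1023 - 33*g)
a(M, b) = 19 + b (a(M, b) = b + (-8 + 3*9) = b + (-8 + 27) = b + 19 = 19 + b)
(a(-66, -14) + 3809)/(W(D(6), -42) - 2866) = ((19 - 14) + 3809)/((1023 - 33*(-42)) - 2866) = (5 + 3809)/((1023 + 1386) - 2866) = 3814/(2409 - 2866) = 3814/(-457) = 3814*(-1/457) = -3814/457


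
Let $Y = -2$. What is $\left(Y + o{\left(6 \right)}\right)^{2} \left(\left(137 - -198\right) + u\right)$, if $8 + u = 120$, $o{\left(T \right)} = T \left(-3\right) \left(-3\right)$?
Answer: $1208688$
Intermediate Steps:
$o{\left(T \right)} = 9 T$ ($o{\left(T \right)} = - 3 T \left(-3\right) = 9 T$)
$u = 112$ ($u = -8 + 120 = 112$)
$\left(Y + o{\left(6 \right)}\right)^{2} \left(\left(137 - -198\right) + u\right) = \left(-2 + 9 \cdot 6\right)^{2} \left(\left(137 - -198\right) + 112\right) = \left(-2 + 54\right)^{2} \left(\left(137 + 198\right) + 112\right) = 52^{2} \left(335 + 112\right) = 2704 \cdot 447 = 1208688$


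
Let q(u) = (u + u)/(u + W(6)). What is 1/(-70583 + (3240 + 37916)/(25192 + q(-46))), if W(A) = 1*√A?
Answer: -5908088343488889/417000948312905066491 + 236647*√6/417000948312905066491 ≈ -1.4168e-5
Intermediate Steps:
W(A) = √A
q(u) = 2*u/(u + √6) (q(u) = (u + u)/(u + √6) = (2*u)/(u + √6) = 2*u/(u + √6))
1/(-70583 + (3240 + 37916)/(25192 + q(-46))) = 1/(-70583 + (3240 + 37916)/(25192 + 2*(-46)/(-46 + √6))) = 1/(-70583 + 41156/(25192 - 92/(-46 + √6)))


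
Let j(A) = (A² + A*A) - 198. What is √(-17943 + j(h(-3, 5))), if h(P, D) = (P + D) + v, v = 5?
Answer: I*√18043 ≈ 134.32*I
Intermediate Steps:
h(P, D) = 5 + D + P (h(P, D) = (P + D) + 5 = (D + P) + 5 = 5 + D + P)
j(A) = -198 + 2*A² (j(A) = (A² + A²) - 198 = 2*A² - 198 = -198 + 2*A²)
√(-17943 + j(h(-3, 5))) = √(-17943 + (-198 + 2*(5 + 5 - 3)²)) = √(-17943 + (-198 + 2*7²)) = √(-17943 + (-198 + 2*49)) = √(-17943 + (-198 + 98)) = √(-17943 - 100) = √(-18043) = I*√18043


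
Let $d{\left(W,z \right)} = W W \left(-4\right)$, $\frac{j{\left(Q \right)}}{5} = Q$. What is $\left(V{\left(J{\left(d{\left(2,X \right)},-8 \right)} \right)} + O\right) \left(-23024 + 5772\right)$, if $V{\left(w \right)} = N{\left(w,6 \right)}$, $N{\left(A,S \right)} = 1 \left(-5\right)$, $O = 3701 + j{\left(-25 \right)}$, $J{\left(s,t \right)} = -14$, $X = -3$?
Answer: $-61606892$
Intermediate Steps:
$j{\left(Q \right)} = 5 Q$
$d{\left(W,z \right)} = - 4 W^{2}$ ($d{\left(W,z \right)} = W^{2} \left(-4\right) = - 4 W^{2}$)
$O = 3576$ ($O = 3701 + 5 \left(-25\right) = 3701 - 125 = 3576$)
$N{\left(A,S \right)} = -5$
$V{\left(w \right)} = -5$
$\left(V{\left(J{\left(d{\left(2,X \right)},-8 \right)} \right)} + O\right) \left(-23024 + 5772\right) = \left(-5 + 3576\right) \left(-23024 + 5772\right) = 3571 \left(-17252\right) = -61606892$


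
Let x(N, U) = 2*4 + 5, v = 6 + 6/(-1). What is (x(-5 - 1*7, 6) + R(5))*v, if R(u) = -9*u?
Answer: 0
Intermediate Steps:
v = 0 (v = 6 + 6*(-1) = 6 - 6 = 0)
x(N, U) = 13 (x(N, U) = 8 + 5 = 13)
(x(-5 - 1*7, 6) + R(5))*v = (13 - 9*5)*0 = (13 - 45)*0 = -32*0 = 0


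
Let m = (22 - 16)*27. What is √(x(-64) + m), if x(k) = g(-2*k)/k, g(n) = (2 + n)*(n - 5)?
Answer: I*√5622/8 ≈ 9.3725*I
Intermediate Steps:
g(n) = (-5 + n)*(2 + n) (g(n) = (2 + n)*(-5 + n) = (-5 + n)*(2 + n))
x(k) = (-10 + 4*k² + 6*k)/k (x(k) = (-10 + (-2*k)² - (-6)*k)/k = (-10 + 4*k² + 6*k)/k)
m = 162 (m = 6*27 = 162)
√(x(-64) + m) = √((6 - 10/(-64) + 4*(-64)) + 162) = √((6 - 10*(-1/64) - 256) + 162) = √((6 + 5/32 - 256) + 162) = √(-7995/32 + 162) = √(-2811/32) = I*√5622/8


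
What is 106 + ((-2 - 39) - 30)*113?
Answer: -7917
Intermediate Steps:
106 + ((-2 - 39) - 30)*113 = 106 + (-41 - 30)*113 = 106 - 71*113 = 106 - 8023 = -7917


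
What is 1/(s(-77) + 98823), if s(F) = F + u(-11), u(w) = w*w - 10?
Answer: 1/98857 ≈ 1.0116e-5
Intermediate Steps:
u(w) = -10 + w² (u(w) = w² - 10 = -10 + w²)
s(F) = 111 + F (s(F) = F + (-10 + (-11)²) = F + (-10 + 121) = F + 111 = 111 + F)
1/(s(-77) + 98823) = 1/((111 - 77) + 98823) = 1/(34 + 98823) = 1/98857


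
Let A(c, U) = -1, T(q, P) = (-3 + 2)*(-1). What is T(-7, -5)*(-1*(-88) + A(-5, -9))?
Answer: 87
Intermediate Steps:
T(q, P) = 1 (T(q, P) = -1*(-1) = 1)
T(-7, -5)*(-1*(-88) + A(-5, -9)) = 1*(-1*(-88) - 1) = 1*(88 - 1) = 1*87 = 87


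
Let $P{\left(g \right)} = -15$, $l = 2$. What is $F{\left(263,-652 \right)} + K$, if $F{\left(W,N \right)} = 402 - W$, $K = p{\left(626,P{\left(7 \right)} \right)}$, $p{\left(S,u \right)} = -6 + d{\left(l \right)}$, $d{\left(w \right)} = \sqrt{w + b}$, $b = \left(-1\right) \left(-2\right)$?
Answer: $135$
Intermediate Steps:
$b = 2$
$d{\left(w \right)} = \sqrt{2 + w}$ ($d{\left(w \right)} = \sqrt{w + 2} = \sqrt{2 + w}$)
$p{\left(S,u \right)} = -4$ ($p{\left(S,u \right)} = -6 + \sqrt{2 + 2} = -6 + \sqrt{4} = -6 + 2 = -4$)
$K = -4$
$F{\left(263,-652 \right)} + K = \left(402 - 263\right) - 4 = 139 - 4 = 135$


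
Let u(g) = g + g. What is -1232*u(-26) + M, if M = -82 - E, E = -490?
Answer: 64472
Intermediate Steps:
M = 408 (M = -82 - 1*(-490) = -82 + 490 = 408)
u(g) = 2*g
-1232*u(-26) + M = -2464*(-26) + 408 = -1232*(-52) + 408 = 64064 + 408 = 64472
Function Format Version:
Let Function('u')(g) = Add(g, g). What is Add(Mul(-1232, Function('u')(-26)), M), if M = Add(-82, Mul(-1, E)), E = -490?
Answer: 64472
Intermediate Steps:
M = 408 (M = Add(-82, Mul(-1, -490)) = Add(-82, 490) = 408)
Function('u')(g) = Mul(2, g)
Add(Mul(-1232, Function('u')(-26)), M) = Add(Mul(-1232, Mul(2, -26)), 408) = Add(Mul(-1232, -52), 408) = Add(64064, 408) = 64472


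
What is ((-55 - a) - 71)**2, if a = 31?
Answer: 24649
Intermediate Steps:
((-55 - a) - 71)**2 = ((-55 - 1*31) - 71)**2 = ((-55 - 31) - 71)**2 = (-86 - 71)**2 = (-157)**2 = 24649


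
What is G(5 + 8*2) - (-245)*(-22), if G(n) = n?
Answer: -5369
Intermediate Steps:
G(5 + 8*2) - (-245)*(-22) = (5 + 8*2) - (-245)*(-22) = (5 + 16) - 1*5390 = 21 - 5390 = -5369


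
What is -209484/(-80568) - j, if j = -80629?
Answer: 180453521/2238 ≈ 80632.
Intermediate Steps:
-209484/(-80568) - j = -209484/(-80568) - 1*(-80629) = -209484*(-1/80568) + 80629 = 5819/2238 + 80629 = 180453521/2238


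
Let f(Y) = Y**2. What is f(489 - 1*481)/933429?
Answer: 64/933429 ≈ 6.8564e-5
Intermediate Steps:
f(489 - 1*481)/933429 = (489 - 1*481)**2/933429 = (489 - 481)**2*(1/933429) = 8**2*(1/933429) = 64*(1/933429) = 64/933429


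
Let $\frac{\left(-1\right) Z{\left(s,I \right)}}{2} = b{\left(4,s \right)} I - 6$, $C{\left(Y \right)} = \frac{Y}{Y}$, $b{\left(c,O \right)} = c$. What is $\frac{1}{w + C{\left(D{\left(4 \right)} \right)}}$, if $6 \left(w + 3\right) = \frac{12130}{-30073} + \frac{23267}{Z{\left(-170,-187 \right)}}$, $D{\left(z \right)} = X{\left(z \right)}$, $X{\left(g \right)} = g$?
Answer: $\frac{3127592}{1577189} \approx 1.983$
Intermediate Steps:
$D{\left(z \right)} = z$
$C{\left(Y \right)} = 1$
$Z{\left(s,I \right)} = 12 - 8 I$ ($Z{\left(s,I \right)} = - 2 \left(4 I - 6\right) = - 2 \left(-6 + 4 I\right) = 12 - 8 I$)
$w = - \frac{1550403}{3127592}$ ($w = -3 + \frac{\frac{12130}{-30073} + \frac{23267}{12 - -1496}}{6} = -3 + \frac{12130 \left(- \frac{1}{30073}\right) + \frac{23267}{12 + 1496}}{6} = -3 + \frac{- \frac{12130}{30073} + \frac{23267}{1508}}{6} = -3 + \frac{1}{6} \cdot \frac{23497119}{1563796} = -3 + \frac{7832373}{3127592} = - \frac{1550403}{3127592} \approx -0.49572$)
$\frac{1}{w + C{\left(D{\left(4 \right)} \right)}} = \frac{1}{- \frac{1550403}{3127592} + 1} = \frac{1}{\frac{1577189}{3127592}} = \frac{3127592}{1577189}$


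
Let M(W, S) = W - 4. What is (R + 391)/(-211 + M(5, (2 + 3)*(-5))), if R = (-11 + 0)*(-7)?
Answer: -78/35 ≈ -2.2286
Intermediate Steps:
M(W, S) = -4 + W
R = 77 (R = -11*(-7) = 77)
(R + 391)/(-211 + M(5, (2 + 3)*(-5))) = (77 + 391)/(-211 + (-4 + 5)) = 468/(-211 + 1) = 468/(-210) = 468*(-1/210) = -78/35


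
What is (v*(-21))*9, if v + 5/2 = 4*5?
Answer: -6615/2 ≈ -3307.5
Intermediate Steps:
v = 35/2 (v = -5/2 + 4*5 = -5/2 + 20 = 35/2 ≈ 17.500)
(v*(-21))*9 = ((35/2)*(-21))*9 = -735/2*9 = -6615/2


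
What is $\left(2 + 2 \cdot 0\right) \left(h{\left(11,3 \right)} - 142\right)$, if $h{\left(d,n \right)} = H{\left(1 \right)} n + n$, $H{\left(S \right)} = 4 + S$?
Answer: $-248$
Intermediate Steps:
$h{\left(d,n \right)} = 6 n$ ($h{\left(d,n \right)} = \left(4 + 1\right) n + n = 5 n + n = 6 n$)
$\left(2 + 2 \cdot 0\right) \left(h{\left(11,3 \right)} - 142\right) = \left(2 + 2 \cdot 0\right) \left(6 \cdot 3 - 142\right) = \left(2 + 0\right) \left(18 - 142\right) = 2 \left(-124\right) = -248$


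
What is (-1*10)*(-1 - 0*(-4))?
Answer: 10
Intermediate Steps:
(-1*10)*(-1 - 0*(-4)) = -10*(-1 - 1*0) = -10*(-1 + 0) = -10*(-1) = 10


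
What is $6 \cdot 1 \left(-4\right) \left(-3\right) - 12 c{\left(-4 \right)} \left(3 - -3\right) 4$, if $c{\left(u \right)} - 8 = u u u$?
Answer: $16200$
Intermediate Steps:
$c{\left(u \right)} = 8 + u^{3}$ ($c{\left(u \right)} = 8 + u u u = 8 + u^{2} u = 8 + u^{3}$)
$6 \cdot 1 \left(-4\right) \left(-3\right) - 12 c{\left(-4 \right)} \left(3 - -3\right) 4 = 6 \cdot 1 \left(-4\right) \left(-3\right) - 12 \left(8 + \left(-4\right)^{3}\right) \left(3 - -3\right) 4 = 6 \left(-4\right) \left(-3\right) - 12 \left(8 - 64\right) \left(3 + 3\right) 4 = \left(-24\right) \left(-3\right) - 12 \left(-56\right) 6 \cdot 4 = 72 - 12 \left(\left(-336\right) 4\right) = 72 - -16128 = 72 + 16128 = 16200$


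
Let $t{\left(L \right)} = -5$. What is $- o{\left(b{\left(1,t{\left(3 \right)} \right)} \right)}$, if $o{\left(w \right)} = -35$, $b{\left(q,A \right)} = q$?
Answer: $35$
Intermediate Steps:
$- o{\left(b{\left(1,t{\left(3 \right)} \right)} \right)} = \left(-1\right) \left(-35\right) = 35$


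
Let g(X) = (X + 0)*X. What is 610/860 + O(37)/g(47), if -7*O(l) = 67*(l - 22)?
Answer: 856813/1329818 ≈ 0.64431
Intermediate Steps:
g(X) = X² (g(X) = X*X = X²)
O(l) = 1474/7 - 67*l/7 (O(l) = -67*(l - 22)/7 = -67*(-22 + l)/7 = -(-1474 + 67*l)/7 = 1474/7 - 67*l/7)
610/860 + O(37)/g(47) = 610/860 + (1474/7 - 67/7*37)/(47²) = 610*(1/860) + (1474/7 - 2479/7)/2209 = 61/86 - 1005/7*1/2209 = 61/86 - 1005/15463 = 856813/1329818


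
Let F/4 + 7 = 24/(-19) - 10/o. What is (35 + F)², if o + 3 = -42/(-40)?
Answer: 276989449/549081 ≈ 504.46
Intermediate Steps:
o = -39/20 (o = -3 - 42/(-40) = -3 - 42*(-1/40) = -3 + 21/20 = -39/20 ≈ -1.9500)
F = -9292/741 (F = -28 + 4*(24/(-19) - 10/(-39/20)) = -28 + 4*(24*(-1/19) - 10*(-20/39)) = -28 + 4*(-24/19 + 200/39) = -28 + 4*(2864/741) = -28 + 11456/741 = -9292/741 ≈ -12.540)
(35 + F)² = (35 - 9292/741)² = (16643/741)² = 276989449/549081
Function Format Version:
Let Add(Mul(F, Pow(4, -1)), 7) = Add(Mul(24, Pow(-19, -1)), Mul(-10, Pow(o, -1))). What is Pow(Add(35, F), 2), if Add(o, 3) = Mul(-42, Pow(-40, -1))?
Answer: Rational(276989449, 549081) ≈ 504.46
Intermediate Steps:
o = Rational(-39, 20) (o = Add(-3, Mul(-42, Pow(-40, -1))) = Add(-3, Mul(-42, Rational(-1, 40))) = Add(-3, Rational(21, 20)) = Rational(-39, 20) ≈ -1.9500)
F = Rational(-9292, 741) (F = Add(-28, Mul(4, Add(Mul(24, Pow(-19, -1)), Mul(-10, Pow(Rational(-39, 20), -1))))) = Add(-28, Mul(4, Add(Mul(24, Rational(-1, 19)), Mul(-10, Rational(-20, 39))))) = Add(-28, Mul(4, Add(Rational(-24, 19), Rational(200, 39)))) = Add(-28, Mul(4, Rational(2864, 741))) = Add(-28, Rational(11456, 741)) = Rational(-9292, 741) ≈ -12.540)
Pow(Add(35, F), 2) = Pow(Add(35, Rational(-9292, 741)), 2) = Pow(Rational(16643, 741), 2) = Rational(276989449, 549081)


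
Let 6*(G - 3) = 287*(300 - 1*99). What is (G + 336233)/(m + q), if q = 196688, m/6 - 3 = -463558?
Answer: -691701/5169284 ≈ -0.13381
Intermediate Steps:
m = -2781330 (m = 18 + 6*(-463558) = 18 - 2781348 = -2781330)
G = 19235/2 (G = 3 + (287*(300 - 1*99))/6 = 3 + (287*(300 - 99))/6 = 3 + (287*201)/6 = 3 + (⅙)*57687 = 3 + 19229/2 = 19235/2 ≈ 9617.5)
(G + 336233)/(m + q) = (19235/2 + 336233)/(-2781330 + 196688) = (691701/2)/(-2584642) = (691701/2)*(-1/2584642) = -691701/5169284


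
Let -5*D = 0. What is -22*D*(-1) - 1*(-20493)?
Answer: 20493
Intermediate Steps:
D = 0 (D = -1/5*0 = 0)
-22*D*(-1) - 1*(-20493) = -22*0*(-1) - 1*(-20493) = 0*(-1) + 20493 = 0 + 20493 = 20493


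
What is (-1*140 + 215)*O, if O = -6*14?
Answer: -6300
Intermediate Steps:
O = -84
(-1*140 + 215)*O = (-1*140 + 215)*(-84) = (-140 + 215)*(-84) = 75*(-84) = -6300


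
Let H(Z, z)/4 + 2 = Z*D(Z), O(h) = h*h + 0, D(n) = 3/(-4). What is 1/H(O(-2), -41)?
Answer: -1/20 ≈ -0.050000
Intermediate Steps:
D(n) = -¾ (D(n) = 3*(-¼) = -¾)
O(h) = h² (O(h) = h² + 0 = h²)
H(Z, z) = -8 - 3*Z (H(Z, z) = -8 + 4*(Z*(-¾)) = -8 + 4*(-3*Z/4) = -8 - 3*Z)
1/H(O(-2), -41) = 1/(-8 - 3*(-2)²) = 1/(-8 - 3*4) = 1/(-8 - 12) = 1/(-20) = -1/20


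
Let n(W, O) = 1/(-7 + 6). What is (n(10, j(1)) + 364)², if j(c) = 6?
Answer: 131769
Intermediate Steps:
n(W, O) = -1 (n(W, O) = 1/(-1) = -1)
(n(10, j(1)) + 364)² = (-1 + 364)² = 363² = 131769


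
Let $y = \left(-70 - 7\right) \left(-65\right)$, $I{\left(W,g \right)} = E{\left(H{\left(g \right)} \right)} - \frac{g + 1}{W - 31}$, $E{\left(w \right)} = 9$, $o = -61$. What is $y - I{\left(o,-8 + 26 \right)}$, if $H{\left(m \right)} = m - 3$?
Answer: $\frac{459613}{92} \approx 4995.8$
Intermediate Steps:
$H{\left(m \right)} = -3 + m$ ($H{\left(m \right)} = m - 3 = -3 + m$)
$I{\left(W,g \right)} = 9 - \frac{1 + g}{-31 + W}$ ($I{\left(W,g \right)} = 9 - \frac{g + 1}{W - 31} = 9 - \frac{1 + g}{-31 + W}$)
$y = 5005$ ($y = \left(-77\right) \left(-65\right) = 5005$)
$y - I{\left(o,-8 + 26 \right)} = 5005 - \frac{-280 - \left(-8 + 26\right) + 9 \left(-61\right)}{-31 - 61} = 5005 - \frac{-280 - 18 - 549}{-92} = 5005 - - \frac{-280 - 18 - 549}{92} = 5005 - \left(- \frac{1}{92}\right) \left(-847\right) = 5005 - \frac{847}{92} = \frac{459613}{92}$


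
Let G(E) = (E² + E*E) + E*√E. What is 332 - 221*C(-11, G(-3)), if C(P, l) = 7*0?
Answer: 332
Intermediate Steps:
G(E) = E^(3/2) + 2*E² (G(E) = (E² + E²) + E^(3/2) = 2*E² + E^(3/2) = E^(3/2) + 2*E²)
C(P, l) = 0
332 - 221*C(-11, G(-3)) = 332 - 221*0 = 332 + 0 = 332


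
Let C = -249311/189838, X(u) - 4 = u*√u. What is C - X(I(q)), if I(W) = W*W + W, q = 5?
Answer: -1008663/189838 - 30*√30 ≈ -169.63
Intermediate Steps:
I(W) = W + W² (I(W) = W² + W = W + W²)
X(u) = 4 + u^(3/2) (X(u) = 4 + u*√u = 4 + u^(3/2))
C = -249311/189838 (C = -249311*1/189838 = -249311/189838 ≈ -1.3133)
C - X(I(q)) = -249311/189838 - (4 + (5*(1 + 5))^(3/2)) = -249311/189838 - (4 + (5*6)^(3/2)) = -249311/189838 - (4 + 30^(3/2)) = -249311/189838 - (4 + 30*√30) = -249311/189838 + (-4 - 30*√30) = -1008663/189838 - 30*√30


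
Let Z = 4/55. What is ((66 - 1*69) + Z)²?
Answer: 25921/3025 ≈ 8.5689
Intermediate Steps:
Z = 4/55 (Z = 4*(1/55) = 4/55 ≈ 0.072727)
((66 - 1*69) + Z)² = ((66 - 1*69) + 4/55)² = ((66 - 69) + 4/55)² = (-3 + 4/55)² = (-161/55)² = 25921/3025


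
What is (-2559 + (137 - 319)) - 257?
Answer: -2998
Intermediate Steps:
(-2559 + (137 - 319)) - 257 = (-2559 - 182) - 257 = -2741 - 257 = -2998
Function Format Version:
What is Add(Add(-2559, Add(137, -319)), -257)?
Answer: -2998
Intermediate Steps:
Add(Add(-2559, Add(137, -319)), -257) = Add(Add(-2559, -182), -257) = Add(-2741, -257) = -2998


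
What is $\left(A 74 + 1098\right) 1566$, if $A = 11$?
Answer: $2994192$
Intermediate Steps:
$\left(A 74 + 1098\right) 1566 = \left(11 \cdot 74 + 1098\right) 1566 = \left(814 + 1098\right) 1566 = 1912 \cdot 1566 = 2994192$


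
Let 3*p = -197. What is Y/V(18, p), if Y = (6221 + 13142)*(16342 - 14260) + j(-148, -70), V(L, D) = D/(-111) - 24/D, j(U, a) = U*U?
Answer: 529212057534/12557 ≈ 4.2145e+7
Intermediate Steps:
p = -197/3 (p = (1/3)*(-197) = -197/3 ≈ -65.667)
j(U, a) = U**2
V(L, D) = -24/D - D/111 (V(L, D) = D*(-1/111) - 24/D = -D/111 - 24/D = -24/D - D/111)
Y = 40335670 (Y = (6221 + 13142)*(16342 - 14260) + (-148)**2 = 19363*2082 + 21904 = 40313766 + 21904 = 40335670)
Y/V(18, p) = 40335670/(-24/(-197/3) - 1/111*(-197/3)) = 40335670/(-24*(-3/197) + 197/333) = 40335670/(72/197 + 197/333) = 40335670/(62785/65601) = 40335670*(65601/62785) = 529212057534/12557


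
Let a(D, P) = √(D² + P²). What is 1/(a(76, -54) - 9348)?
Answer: -57/532783 - √2173/43688206 ≈ -0.00010805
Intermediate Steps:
1/(a(76, -54) - 9348) = 1/(√(76² + (-54)²) - 9348) = 1/(√(5776 + 2916) - 9348) = 1/(√8692 - 9348) = 1/(2*√2173 - 9348) = 1/(-9348 + 2*√2173)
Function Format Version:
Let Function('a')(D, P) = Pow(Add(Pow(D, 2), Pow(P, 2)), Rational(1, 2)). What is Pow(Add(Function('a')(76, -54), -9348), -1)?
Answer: Add(Rational(-57, 532783), Mul(Rational(-1, 43688206), Pow(2173, Rational(1, 2)))) ≈ -0.00010805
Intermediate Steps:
Pow(Add(Function('a')(76, -54), -9348), -1) = Pow(Add(Pow(Add(Pow(76, 2), Pow(-54, 2)), Rational(1, 2)), -9348), -1) = Pow(Add(Pow(Add(5776, 2916), Rational(1, 2)), -9348), -1) = Pow(Add(Pow(8692, Rational(1, 2)), -9348), -1) = Pow(Add(Mul(2, Pow(2173, Rational(1, 2))), -9348), -1) = Pow(Add(-9348, Mul(2, Pow(2173, Rational(1, 2)))), -1)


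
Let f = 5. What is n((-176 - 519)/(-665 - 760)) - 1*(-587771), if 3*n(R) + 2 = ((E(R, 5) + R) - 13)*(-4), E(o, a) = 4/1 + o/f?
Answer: 837588713/1425 ≈ 5.8778e+5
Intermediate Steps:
E(o, a) = 4 + o/5 (E(o, a) = 4/1 + o/5 = 4*1 + o*(⅕) = 4 + o/5)
n(R) = 34/3 - 8*R/5 (n(R) = -⅔ + ((((4 + R/5) + R) - 13)*(-4))/3 = -⅔ + (((4 + 6*R/5) - 13)*(-4))/3 = -⅔ + ((-9 + 6*R/5)*(-4))/3 = -⅔ + (36 - 24*R/5)/3 = -⅔ + (12 - 8*R/5) = 34/3 - 8*R/5)
n((-176 - 519)/(-665 - 760)) - 1*(-587771) = (34/3 - 8*(-176 - 519)/(5*(-665 - 760))) - 1*(-587771) = (34/3 - (-1112)/(-1425)) + 587771 = (34/3 - (-1112)*(-1)/1425) + 587771 = (34/3 - 8/5*139/285) + 587771 = (34/3 - 1112/1425) + 587771 = 15038/1425 + 587771 = 837588713/1425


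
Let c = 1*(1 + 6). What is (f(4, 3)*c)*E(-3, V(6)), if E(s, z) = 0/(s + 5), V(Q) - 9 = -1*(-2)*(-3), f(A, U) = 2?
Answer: 0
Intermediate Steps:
V(Q) = 3 (V(Q) = 9 - 1*(-2)*(-3) = 9 + 2*(-3) = 9 - 6 = 3)
E(s, z) = 0 (E(s, z) = 0/(5 + s) = 0)
c = 7 (c = 1*7 = 7)
(f(4, 3)*c)*E(-3, V(6)) = (2*7)*0 = 14*0 = 0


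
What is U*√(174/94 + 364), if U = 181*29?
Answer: 5249*√808165/47 ≈ 1.0040e+5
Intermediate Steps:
U = 5249
U*√(174/94 + 364) = 5249*√(174/94 + 364) = 5249*√(174*(1/94) + 364) = 5249*√(87/47 + 364) = 5249*√(17195/47) = 5249*(√808165/47) = 5249*√808165/47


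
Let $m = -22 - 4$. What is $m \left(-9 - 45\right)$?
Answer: $1404$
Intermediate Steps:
$m = -26$
$m \left(-9 - 45\right) = - 26 \left(-9 - 45\right) = \left(-26\right) \left(-54\right) = 1404$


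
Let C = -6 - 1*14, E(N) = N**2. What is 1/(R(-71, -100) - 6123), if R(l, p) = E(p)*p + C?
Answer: -1/1006143 ≈ -9.9389e-7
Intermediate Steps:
C = -20 (C = -6 - 14 = -20)
R(l, p) = -20 + p**3 (R(l, p) = p**2*p - 20 = p**3 - 20 = -20 + p**3)
1/(R(-71, -100) - 6123) = 1/((-20 + (-100)**3) - 6123) = 1/((-20 - 1000000) - 6123) = 1/(-1000020 - 6123) = 1/(-1006143) = -1/1006143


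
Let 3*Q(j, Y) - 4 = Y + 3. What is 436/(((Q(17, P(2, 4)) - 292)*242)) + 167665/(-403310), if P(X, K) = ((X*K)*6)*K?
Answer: -2799675709/6607589054 ≈ -0.42371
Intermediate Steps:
P(X, K) = 6*X*K**2 (P(X, K) = ((K*X)*6)*K = (6*K*X)*K = 6*X*K**2)
Q(j, Y) = 7/3 + Y/3 (Q(j, Y) = 4/3 + (Y + 3)/3 = 4/3 + (3 + Y)/3 = 4/3 + (1 + Y/3) = 7/3 + Y/3)
436/(((Q(17, P(2, 4)) - 292)*242)) + 167665/(-403310) = 436/((((7/3 + (6*2*4**2)/3) - 292)*242)) + 167665/(-403310) = 436/((((7/3 + (6*2*16)/3) - 292)*242)) + 167665*(-1/403310) = 436/((((7/3 + (1/3)*192) - 292)*242)) - 33533/80662 = 436/((((7/3 + 64) - 292)*242)) - 33533/80662 = 436/(((199/3 - 292)*242)) - 33533/80662 = 436/((-677/3*242)) - 33533/80662 = 436/(-163834/3) - 33533/80662 = 436*(-3/163834) - 33533/80662 = -654/81917 - 33533/80662 = -2799675709/6607589054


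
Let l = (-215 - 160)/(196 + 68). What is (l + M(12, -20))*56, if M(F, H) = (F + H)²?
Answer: 38549/11 ≈ 3504.5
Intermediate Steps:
l = -125/88 (l = -375/264 = -375*1/264 = -125/88 ≈ -1.4205)
(l + M(12, -20))*56 = (-125/88 + (12 - 20)²)*56 = (-125/88 + (-8)²)*56 = (-125/88 + 64)*56 = (5507/88)*56 = 38549/11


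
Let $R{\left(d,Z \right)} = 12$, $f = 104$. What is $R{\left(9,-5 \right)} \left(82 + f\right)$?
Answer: $2232$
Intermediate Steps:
$R{\left(9,-5 \right)} \left(82 + f\right) = 12 \left(82 + 104\right) = 12 \cdot 186 = 2232$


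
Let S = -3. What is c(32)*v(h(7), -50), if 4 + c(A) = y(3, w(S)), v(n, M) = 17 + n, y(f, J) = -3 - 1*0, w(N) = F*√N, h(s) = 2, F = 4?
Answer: -133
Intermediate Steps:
w(N) = 4*√N
y(f, J) = -3 (y(f, J) = -3 + 0 = -3)
c(A) = -7 (c(A) = -4 - 3 = -7)
c(32)*v(h(7), -50) = -7*(17 + 2) = -7*19 = -133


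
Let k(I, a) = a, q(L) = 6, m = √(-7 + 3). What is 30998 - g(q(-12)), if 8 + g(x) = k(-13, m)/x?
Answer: 31006 - I/3 ≈ 31006.0 - 0.33333*I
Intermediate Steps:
m = 2*I (m = √(-4) = 2*I ≈ 2.0*I)
g(x) = -8 + 2*I/x (g(x) = -8 + (2*I)/x = -8 + 2*I/x)
30998 - g(q(-12)) = 30998 - (-8 + 2*I/6) = 30998 - (-8 + 2*I*(⅙)) = 30998 - (-8 + I/3) = 30998 + (8 - I/3) = 31006 - I/3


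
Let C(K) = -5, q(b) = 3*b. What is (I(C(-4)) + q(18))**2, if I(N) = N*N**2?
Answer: 5041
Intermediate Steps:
I(N) = N**3
(I(C(-4)) + q(18))**2 = ((-5)**3 + 3*18)**2 = (-125 + 54)**2 = (-71)**2 = 5041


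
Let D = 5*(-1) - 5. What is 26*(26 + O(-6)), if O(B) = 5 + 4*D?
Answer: -234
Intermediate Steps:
D = -10 (D = -5 - 5 = -10)
O(B) = -35 (O(B) = 5 + 4*(-10) = 5 - 40 = -35)
26*(26 + O(-6)) = 26*(26 - 35) = 26*(-9) = -234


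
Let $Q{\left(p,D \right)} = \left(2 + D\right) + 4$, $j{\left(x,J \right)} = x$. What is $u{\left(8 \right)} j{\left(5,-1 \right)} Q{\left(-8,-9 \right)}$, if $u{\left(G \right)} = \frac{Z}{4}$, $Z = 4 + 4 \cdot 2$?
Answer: $-45$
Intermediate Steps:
$Q{\left(p,D \right)} = 6 + D$
$Z = 12$ ($Z = 4 + 8 = 12$)
$u{\left(G \right)} = 3$ ($u{\left(G \right)} = \frac{12}{4} = 12 \cdot \frac{1}{4} = 3$)
$u{\left(8 \right)} j{\left(5,-1 \right)} Q{\left(-8,-9 \right)} = 3 \cdot 5 \left(6 - 9\right) = 15 \left(-3\right) = -45$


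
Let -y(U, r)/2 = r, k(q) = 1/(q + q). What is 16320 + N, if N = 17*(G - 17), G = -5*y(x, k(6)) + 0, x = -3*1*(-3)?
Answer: 96271/6 ≈ 16045.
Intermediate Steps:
x = 9 (x = -3*(-3) = 9)
k(q) = 1/(2*q)
y(U, r) = -2*r
G = ⅚ (G = -(-10)*(½)/6 + 0 = -(-10)*(½)*(⅙) + 0 = -(-10)/12 + 0 = -5*(-⅙) + 0 = ⅚ + 0 = ⅚ ≈ 0.83333)
N = -1649/6 (N = 17*(⅚ - 17) = 17*(-97/6) = -1649/6 ≈ -274.83)
16320 + N = 16320 - 1649/6 = 96271/6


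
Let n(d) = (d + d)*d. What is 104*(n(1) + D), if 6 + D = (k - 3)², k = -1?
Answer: 1248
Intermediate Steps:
D = 10 (D = -6 + (-1 - 3)² = -6 + (-4)² = -6 + 16 = 10)
n(d) = 2*d² (n(d) = (2*d)*d = 2*d²)
104*(n(1) + D) = 104*(2*1² + 10) = 104*(2*1 + 10) = 104*(2 + 10) = 104*12 = 1248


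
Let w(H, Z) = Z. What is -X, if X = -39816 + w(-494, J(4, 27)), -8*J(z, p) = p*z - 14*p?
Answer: 159129/4 ≈ 39782.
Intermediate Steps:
J(z, p) = 7*p/4 - p*z/8 (J(z, p) = -(p*z - 14*p)/8 = -(-14*p + p*z)/8 = 7*p/4 - p*z/8)
X = -159129/4 (X = -39816 + (1/8)*27*(14 - 1*4) = -39816 + (1/8)*27*(14 - 4) = -39816 + (1/8)*27*10 = -39816 + 135/4 = -159129/4 ≈ -39782.)
-X = -1*(-159129/4) = 159129/4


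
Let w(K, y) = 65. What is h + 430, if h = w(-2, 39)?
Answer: 495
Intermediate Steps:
h = 65
h + 430 = 65 + 430 = 495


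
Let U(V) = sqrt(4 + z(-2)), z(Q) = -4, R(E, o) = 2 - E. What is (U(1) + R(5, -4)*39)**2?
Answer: 13689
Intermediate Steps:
U(V) = 0 (U(V) = sqrt(4 - 4) = sqrt(0) = 0)
(U(1) + R(5, -4)*39)**2 = (0 + (2 - 1*5)*39)**2 = (0 + (2 - 5)*39)**2 = (0 - 3*39)**2 = (0 - 117)**2 = (-117)**2 = 13689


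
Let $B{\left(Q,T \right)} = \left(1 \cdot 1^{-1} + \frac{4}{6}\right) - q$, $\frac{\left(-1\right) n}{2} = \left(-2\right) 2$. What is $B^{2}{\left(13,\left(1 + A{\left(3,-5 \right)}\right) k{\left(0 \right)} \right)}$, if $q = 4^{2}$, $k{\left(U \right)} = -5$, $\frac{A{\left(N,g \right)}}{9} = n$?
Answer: $\frac{1849}{9} \approx 205.44$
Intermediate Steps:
$n = 8$ ($n = - 2 \left(\left(-2\right) 2\right) = \left(-2\right) \left(-4\right) = 8$)
$A{\left(N,g \right)} = 72$ ($A{\left(N,g \right)} = 9 \cdot 8 = 72$)
$q = 16$
$B{\left(Q,T \right)} = - \frac{43}{3}$ ($B{\left(Q,T \right)} = \left(1 \cdot 1^{-1} + \frac{4}{6}\right) - 16 = \left(1 \cdot 1 + 4 \cdot \frac{1}{6}\right) - 16 = \left(1 + \frac{2}{3}\right) - 16 = \frac{5}{3} - 16 = - \frac{43}{3}$)
$B^{2}{\left(13,\left(1 + A{\left(3,-5 \right)}\right) k{\left(0 \right)} \right)} = \left(- \frac{43}{3}\right)^{2} = \frac{1849}{9}$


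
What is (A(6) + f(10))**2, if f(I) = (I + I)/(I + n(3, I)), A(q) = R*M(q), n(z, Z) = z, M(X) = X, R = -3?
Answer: 45796/169 ≈ 270.98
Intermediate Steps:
A(q) = -3*q
f(I) = 2*I/(3 + I) (f(I) = (I + I)/(I + 3) = (2*I)/(3 + I) = 2*I/(3 + I))
(A(6) + f(10))**2 = (-3*6 + 2*10/(3 + 10))**2 = (-18 + 2*10/13)**2 = (-18 + 2*10*(1/13))**2 = (-18 + 20/13)**2 = (-214/13)**2 = 45796/169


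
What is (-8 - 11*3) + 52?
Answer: 11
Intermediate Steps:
(-8 - 11*3) + 52 = (-8 - 33) + 52 = -41 + 52 = 11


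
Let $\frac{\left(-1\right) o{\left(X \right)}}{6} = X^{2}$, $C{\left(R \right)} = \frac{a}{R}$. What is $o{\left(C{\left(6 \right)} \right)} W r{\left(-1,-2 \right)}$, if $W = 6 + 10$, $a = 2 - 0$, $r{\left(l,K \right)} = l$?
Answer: $\frac{32}{3} \approx 10.667$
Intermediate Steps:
$a = 2$ ($a = 2 + 0 = 2$)
$C{\left(R \right)} = \frac{2}{R}$
$o{\left(X \right)} = - 6 X^{2}$
$W = 16$
$o{\left(C{\left(6 \right)} \right)} W r{\left(-1,-2 \right)} = - 6 \left(\frac{2}{6}\right)^{2} \cdot 16 \left(-1\right) = - 6 \left(2 \cdot \frac{1}{6}\right)^{2} \cdot 16 \left(-1\right) = - \frac{6}{9} \cdot 16 \left(-1\right) = \left(-6\right) \frac{1}{9} \cdot 16 \left(-1\right) = \left(- \frac{2}{3}\right) 16 \left(-1\right) = \left(- \frac{32}{3}\right) \left(-1\right) = \frac{32}{3}$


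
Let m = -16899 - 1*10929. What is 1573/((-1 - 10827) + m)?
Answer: -1573/38656 ≈ -0.040692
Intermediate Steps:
m = -27828 (m = -16899 - 10929 = -27828)
1573/((-1 - 10827) + m) = 1573/((-1 - 10827) - 27828) = 1573/(-10828 - 27828) = 1573/(-38656) = 1573*(-1/38656) = -1573/38656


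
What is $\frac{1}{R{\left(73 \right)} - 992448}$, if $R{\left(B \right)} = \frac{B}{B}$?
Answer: $- \frac{1}{992447} \approx -1.0076 \cdot 10^{-6}$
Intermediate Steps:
$R{\left(B \right)} = 1$
$\frac{1}{R{\left(73 \right)} - 992448} = \frac{1}{1 - 992448} = \frac{1}{-992447} = - \frac{1}{992447}$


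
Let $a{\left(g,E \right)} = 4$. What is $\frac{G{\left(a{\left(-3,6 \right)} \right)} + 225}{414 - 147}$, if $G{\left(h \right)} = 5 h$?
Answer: $\frac{245}{267} \approx 0.9176$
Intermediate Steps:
$\frac{G{\left(a{\left(-3,6 \right)} \right)} + 225}{414 - 147} = \frac{5 \cdot 4 + 225}{414 - 147} = \frac{20 + 225}{267} = 245 \cdot \frac{1}{267} = \frac{245}{267}$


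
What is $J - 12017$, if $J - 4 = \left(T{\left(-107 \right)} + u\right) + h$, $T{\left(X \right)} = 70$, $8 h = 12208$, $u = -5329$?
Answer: $-15746$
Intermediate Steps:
$h = 1526$ ($h = \frac{1}{8} \cdot 12208 = 1526$)
$J = -3729$ ($J = 4 + \left(\left(70 - 5329\right) + 1526\right) = 4 + \left(-5259 + 1526\right) = 4 - 3733 = -3729$)
$J - 12017 = -3729 - 12017 = -15746$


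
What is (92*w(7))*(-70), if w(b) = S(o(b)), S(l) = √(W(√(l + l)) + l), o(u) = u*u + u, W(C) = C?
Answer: -12880*√(14 + √7) ≈ -52549.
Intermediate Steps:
o(u) = u + u² (o(u) = u² + u = u + u²)
S(l) = √(l + √2*√l) (S(l) = √(√(l + l) + l) = √(√(2*l) + l) = √(√2*√l + l) = √(l + √2*√l))
w(b) = √(b*(1 + b) + √2*√(b*(1 + b)))
(92*w(7))*(-70) = (92*√(7*(1 + 7) + √2*√(7*(1 + 7))))*(-70) = (92*√(7*8 + √2*√(7*8)))*(-70) = (92*√(56 + √2*√56))*(-70) = (92*√(56 + √2*(2*√14)))*(-70) = (92*√(56 + 4*√7))*(-70) = -6440*√(56 + 4*√7)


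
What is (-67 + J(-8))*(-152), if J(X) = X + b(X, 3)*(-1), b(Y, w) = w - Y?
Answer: 13072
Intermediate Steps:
J(X) = -3 + 2*X (J(X) = X + (3 - X)*(-1) = X + (-3 + X) = -3 + 2*X)
(-67 + J(-8))*(-152) = (-67 + (-3 + 2*(-8)))*(-152) = (-67 + (-3 - 16))*(-152) = (-67 - 19)*(-152) = -86*(-152) = 13072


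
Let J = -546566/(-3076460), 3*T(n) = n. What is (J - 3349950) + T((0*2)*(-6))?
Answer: -5152993315217/1538230 ≈ -3.3499e+6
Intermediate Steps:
T(n) = n/3
J = 273283/1538230 (J = -546566*(-1/3076460) = 273283/1538230 ≈ 0.17766)
(J - 3349950) + T((0*2)*(-6)) = (273283/1538230 - 3349950) + ((0*2)*(-6))/3 = -5152993315217/1538230 + (0*(-6))/3 = -5152993315217/1538230 + (⅓)*0 = -5152993315217/1538230 + 0 = -5152993315217/1538230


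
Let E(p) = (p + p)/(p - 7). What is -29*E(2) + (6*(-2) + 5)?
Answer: 81/5 ≈ 16.200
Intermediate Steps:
E(p) = 2*p/(-7 + p) (E(p) = (2*p)/(-7 + p) = 2*p/(-7 + p))
-29*E(2) + (6*(-2) + 5) = -58*2/(-7 + 2) + (6*(-2) + 5) = -58*2/(-5) + (-12 + 5) = -58*2*(-1)/5 - 7 = -29*(-⅘) - 7 = 116/5 - 7 = 81/5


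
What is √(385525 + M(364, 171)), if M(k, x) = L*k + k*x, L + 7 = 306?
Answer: 3*√61845 ≈ 746.06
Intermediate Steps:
L = 299 (L = -7 + 306 = 299)
M(k, x) = 299*k + k*x
√(385525 + M(364, 171)) = √(385525 + 364*(299 + 171)) = √(385525 + 364*470) = √(385525 + 171080) = √556605 = 3*√61845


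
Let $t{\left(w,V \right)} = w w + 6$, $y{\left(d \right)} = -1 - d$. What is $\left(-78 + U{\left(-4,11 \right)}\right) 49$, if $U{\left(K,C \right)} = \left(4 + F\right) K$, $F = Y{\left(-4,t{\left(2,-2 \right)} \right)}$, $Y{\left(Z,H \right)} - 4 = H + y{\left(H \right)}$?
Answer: $-5194$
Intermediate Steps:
$t{\left(w,V \right)} = 6 + w^{2}$ ($t{\left(w,V \right)} = w^{2} + 6 = 6 + w^{2}$)
$Y{\left(Z,H \right)} = 3$ ($Y{\left(Z,H \right)} = 4 + \left(H - \left(1 + H\right)\right) = 4 - 1 = 3$)
$F = 3$
$U{\left(K,C \right)} = 7 K$ ($U{\left(K,C \right)} = \left(4 + 3\right) K = 7 K$)
$\left(-78 + U{\left(-4,11 \right)}\right) 49 = \left(-78 + 7 \left(-4\right)\right) 49 = \left(-78 - 28\right) 49 = \left(-106\right) 49 = -5194$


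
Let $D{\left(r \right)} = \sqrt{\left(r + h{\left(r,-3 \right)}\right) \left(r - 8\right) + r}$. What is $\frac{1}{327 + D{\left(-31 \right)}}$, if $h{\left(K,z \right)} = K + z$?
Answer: $\frac{327}{104425} - \frac{2 \sqrt{626}}{104425} \approx 0.0026522$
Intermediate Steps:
$D{\left(r \right)} = \sqrt{r + \left(-8 + r\right) \left(-3 + 2 r\right)}$ ($D{\left(r \right)} = \sqrt{\left(r + \left(r - 3\right)\right) \left(r - 8\right) + r} = \sqrt{\left(r + \left(-3 + r\right)\right) \left(-8 + r\right) + r} = \sqrt{\left(-3 + 2 r\right) \left(-8 + r\right) + r} = \sqrt{\left(-8 + r\right) \left(-3 + 2 r\right) + r} = \sqrt{r + \left(-8 + r\right) \left(-3 + 2 r\right)}$)
$\frac{1}{327 + D{\left(-31 \right)}} = \frac{1}{327 + \sqrt{24 - -558 + 2 \left(-31\right)^{2}}} = \frac{1}{327 + \sqrt{24 + 558 + 2 \cdot 961}} = \frac{1}{327 + \sqrt{24 + 558 + 1922}} = \frac{1}{327 + \sqrt{2504}} = \frac{1}{327 + 2 \sqrt{626}}$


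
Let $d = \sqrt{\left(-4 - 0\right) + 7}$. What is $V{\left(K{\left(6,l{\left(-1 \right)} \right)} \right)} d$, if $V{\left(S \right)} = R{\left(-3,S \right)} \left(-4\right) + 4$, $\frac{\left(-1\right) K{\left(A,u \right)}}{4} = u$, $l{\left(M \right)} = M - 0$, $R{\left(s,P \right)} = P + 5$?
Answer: $- 32 \sqrt{3} \approx -55.426$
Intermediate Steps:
$R{\left(s,P \right)} = 5 + P$
$l{\left(M \right)} = M$ ($l{\left(M \right)} = M + 0 = M$)
$K{\left(A,u \right)} = - 4 u$
$V{\left(S \right)} = -16 - 4 S$ ($V{\left(S \right)} = \left(5 + S\right) \left(-4\right) + 4 = \left(-20 - 4 S\right) + 4 = -16 - 4 S$)
$d = \sqrt{3}$ ($d = \sqrt{\left(-4 + 0\right) + 7} = \sqrt{-4 + 7} = \sqrt{3} \approx 1.732$)
$V{\left(K{\left(6,l{\left(-1 \right)} \right)} \right)} d = \left(-16 - 4 \left(\left(-4\right) \left(-1\right)\right)\right) \sqrt{3} = \left(-16 - 16\right) \sqrt{3} = - 32 \sqrt{3}$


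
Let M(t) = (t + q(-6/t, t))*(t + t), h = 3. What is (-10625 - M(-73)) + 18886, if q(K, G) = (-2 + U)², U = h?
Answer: -2251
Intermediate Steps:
U = 3
q(K, G) = 1 (q(K, G) = (-2 + 3)² = 1² = 1)
M(t) = 2*t*(1 + t) (M(t) = (t + 1)*(t + t) = (1 + t)*(2*t) = 2*t*(1 + t))
(-10625 - M(-73)) + 18886 = (-10625 - 2*(-73)*(1 - 73)) + 18886 = (-10625 - 2*(-73)*(-72)) + 18886 = (-10625 - 1*10512) + 18886 = (-10625 - 10512) + 18886 = -21137 + 18886 = -2251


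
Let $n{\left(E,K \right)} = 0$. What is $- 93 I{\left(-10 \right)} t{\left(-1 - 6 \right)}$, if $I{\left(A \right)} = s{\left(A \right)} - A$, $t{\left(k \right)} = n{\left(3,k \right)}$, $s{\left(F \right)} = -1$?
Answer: $0$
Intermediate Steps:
$t{\left(k \right)} = 0$
$I{\left(A \right)} = -1 - A$
$- 93 I{\left(-10 \right)} t{\left(-1 - 6 \right)} = - 93 \left(-1 - -10\right) 0 = - 93 \left(-1 + 10\right) 0 = \left(-93\right) 9 \cdot 0 = \left(-837\right) 0 = 0$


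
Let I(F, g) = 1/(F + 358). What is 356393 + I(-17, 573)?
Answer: 121530014/341 ≈ 3.5639e+5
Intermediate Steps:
I(F, g) = 1/(358 + F)
356393 + I(-17, 573) = 356393 + 1/(358 - 17) = 356393 + 1/341 = 121530014/341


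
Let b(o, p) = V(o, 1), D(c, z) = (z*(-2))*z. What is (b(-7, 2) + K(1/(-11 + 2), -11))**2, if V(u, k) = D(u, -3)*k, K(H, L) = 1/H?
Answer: 729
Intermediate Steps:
K(H, L) = 1/H
D(c, z) = -2*z**2 (D(c, z) = (-2*z)*z = -2*z**2)
V(u, k) = -18*k (V(u, k) = (-2*(-3)**2)*k = (-2*9)*k = -18*k)
b(o, p) = -18 (b(o, p) = -18*1 = -18)
(b(-7, 2) + K(1/(-11 + 2), -11))**2 = (-18 + 1/(1/(-11 + 2)))**2 = (-18 + 1/(1/(-9)))**2 = (-18 + 1/(-1/9))**2 = (-18 - 9)**2 = (-27)**2 = 729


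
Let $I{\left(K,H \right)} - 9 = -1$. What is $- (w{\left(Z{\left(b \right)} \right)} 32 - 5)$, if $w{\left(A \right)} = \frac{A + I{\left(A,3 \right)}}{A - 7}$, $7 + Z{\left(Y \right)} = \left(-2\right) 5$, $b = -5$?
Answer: $-7$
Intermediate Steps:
$I{\left(K,H \right)} = 8$ ($I{\left(K,H \right)} = 9 - 1 = 8$)
$Z{\left(Y \right)} = -17$ ($Z{\left(Y \right)} = -7 - 10 = -17$)
$w{\left(A \right)} = \frac{8 + A}{-7 + A}$ ($w{\left(A \right)} = \frac{A + 8}{A - 7} = \frac{8 + A}{-7 + A}$)
$- (w{\left(Z{\left(b \right)} \right)} 32 - 5) = - (\frac{8 - 17}{-7 - 17} \cdot 32 - 5) = - (\frac{1}{-24} \left(-9\right) 32 - 5) = - (\left(- \frac{1}{24}\right) \left(-9\right) 32 - 5) = - (\frac{3}{8} \cdot 32 - 5) = - (12 - 5) = \left(-1\right) 7 = -7$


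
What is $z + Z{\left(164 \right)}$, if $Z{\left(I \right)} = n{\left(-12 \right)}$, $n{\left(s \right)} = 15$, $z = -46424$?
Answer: $-46409$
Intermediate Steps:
$Z{\left(I \right)} = 15$
$z + Z{\left(164 \right)} = -46424 + 15 = -46409$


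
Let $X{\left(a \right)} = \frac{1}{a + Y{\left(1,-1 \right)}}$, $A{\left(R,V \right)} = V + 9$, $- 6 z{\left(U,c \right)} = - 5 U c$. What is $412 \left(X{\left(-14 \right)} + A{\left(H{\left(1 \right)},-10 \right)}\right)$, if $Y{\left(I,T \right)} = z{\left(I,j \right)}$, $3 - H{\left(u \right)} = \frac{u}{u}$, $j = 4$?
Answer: $- \frac{3605}{8} \approx -450.63$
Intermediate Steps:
$H{\left(u \right)} = 2$ ($H{\left(u \right)} = 3 - \frac{u}{u} = 3 - 1 = 2$)
$z{\left(U,c \right)} = \frac{5 U c}{6}$ ($z{\left(U,c \right)} = - \frac{- 5 U c}{6} = - \frac{\left(-5\right) U c}{6} = \frac{5 U c}{6}$)
$Y{\left(I,T \right)} = \frac{10 I}{3}$ ($Y{\left(I,T \right)} = \frac{5}{6} I 4 = \frac{10 I}{3}$)
$A{\left(R,V \right)} = 9 + V$
$X{\left(a \right)} = \frac{1}{\frac{10}{3} + a}$ ($X{\left(a \right)} = \frac{1}{a + \frac{10}{3} \cdot 1} = \frac{1}{a + \frac{10}{3}} = \frac{1}{\frac{10}{3} + a}$)
$412 \left(X{\left(-14 \right)} + A{\left(H{\left(1 \right)},-10 \right)}\right) = 412 \left(\frac{3}{10 + 3 \left(-14\right)} + \left(9 - 10\right)\right) = 412 \left(\frac{3}{10 - 42} - 1\right) = 412 \left(\frac{3}{-32} - 1\right) = 412 \left(3 \left(- \frac{1}{32}\right) - 1\right) = 412 \left(- \frac{3}{32} - 1\right) = 412 \left(- \frac{35}{32}\right) = - \frac{3605}{8}$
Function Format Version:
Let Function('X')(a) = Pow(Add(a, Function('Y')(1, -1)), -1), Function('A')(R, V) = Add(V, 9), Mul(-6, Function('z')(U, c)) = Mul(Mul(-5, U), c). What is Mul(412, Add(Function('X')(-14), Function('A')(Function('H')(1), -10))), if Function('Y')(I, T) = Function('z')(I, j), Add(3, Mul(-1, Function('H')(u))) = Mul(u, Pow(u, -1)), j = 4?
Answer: Rational(-3605, 8) ≈ -450.63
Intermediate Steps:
Function('H')(u) = 2 (Function('H')(u) = Add(3, Mul(-1, Mul(u, Pow(u, -1)))) = Add(3, Mul(-1, 1)) = Add(3, -1) = 2)
Function('z')(U, c) = Mul(Rational(5, 6), U, c) (Function('z')(U, c) = Mul(Rational(-1, 6), Mul(Mul(-5, U), c)) = Mul(Rational(-1, 6), Mul(-5, U, c)) = Mul(Rational(5, 6), U, c))
Function('Y')(I, T) = Mul(Rational(10, 3), I) (Function('Y')(I, T) = Mul(Rational(5, 6), I, 4) = Mul(Rational(10, 3), I))
Function('A')(R, V) = Add(9, V)
Function('X')(a) = Pow(Add(Rational(10, 3), a), -1) (Function('X')(a) = Pow(Add(a, Mul(Rational(10, 3), 1)), -1) = Pow(Add(a, Rational(10, 3)), -1) = Pow(Add(Rational(10, 3), a), -1))
Mul(412, Add(Function('X')(-14), Function('A')(Function('H')(1), -10))) = Mul(412, Add(Mul(3, Pow(Add(10, Mul(3, -14)), -1)), Add(9, -10))) = Mul(412, Add(Mul(3, Pow(Add(10, -42), -1)), -1)) = Mul(412, Add(Mul(3, Pow(-32, -1)), -1)) = Mul(412, Add(Mul(3, Rational(-1, 32)), -1)) = Mul(412, Add(Rational(-3, 32), -1)) = Mul(412, Rational(-35, 32)) = Rational(-3605, 8)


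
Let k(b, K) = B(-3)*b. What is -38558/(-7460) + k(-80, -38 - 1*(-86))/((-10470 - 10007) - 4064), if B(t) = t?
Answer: 472230739/91537930 ≈ 5.1589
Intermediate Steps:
k(b, K) = -3*b
-38558/(-7460) + k(-80, -38 - 1*(-86))/((-10470 - 10007) - 4064) = -38558/(-7460) + (-3*(-80))/((-10470 - 10007) - 4064) = -38558*(-1/7460) + 240/(-20477 - 4064) = 19279/3730 + 240/(-24541) = 19279/3730 + 240*(-1/24541) = 19279/3730 - 240/24541 = 472230739/91537930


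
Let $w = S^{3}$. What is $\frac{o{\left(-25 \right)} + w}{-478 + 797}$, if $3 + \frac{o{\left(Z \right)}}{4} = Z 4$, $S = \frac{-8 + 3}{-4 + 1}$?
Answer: $- \frac{10999}{8613} \approx -1.277$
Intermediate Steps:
$S = \frac{5}{3}$ ($S = - \frac{5}{-3} = \left(-5\right) \left(- \frac{1}{3}\right) = \frac{5}{3} \approx 1.6667$)
$w = \frac{125}{27}$ ($w = \left(\frac{5}{3}\right)^{3} = \frac{125}{27} \approx 4.6296$)
$o{\left(Z \right)} = -12 + 16 Z$ ($o{\left(Z \right)} = -12 + 4 Z 4 = -12 + 4 \cdot 4 Z = -12 + 16 Z$)
$\frac{o{\left(-25 \right)} + w}{-478 + 797} = \frac{\left(-12 + 16 \left(-25\right)\right) + \frac{125}{27}}{-478 + 797} = \frac{\left(-12 - 400\right) + \frac{125}{27}}{319} = \left(-412 + \frac{125}{27}\right) \frac{1}{319} = \left(- \frac{10999}{27}\right) \frac{1}{319} = - \frac{10999}{8613}$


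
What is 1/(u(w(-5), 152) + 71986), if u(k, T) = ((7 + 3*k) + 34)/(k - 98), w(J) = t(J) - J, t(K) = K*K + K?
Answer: 73/5254862 ≈ 1.3892e-5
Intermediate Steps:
t(K) = K + K**2 (t(K) = K**2 + K = K + K**2)
w(J) = -J + J*(1 + J) (w(J) = J*(1 + J) - J = -J + J*(1 + J))
u(k, T) = (41 + 3*k)/(-98 + k)
1/(u(w(-5), 152) + 71986) = 1/((41 + 3*(-5)**2)/(-98 + (-5)**2) + 71986) = 1/((41 + 3*25)/(-98 + 25) + 71986) = 1/((41 + 75)/(-73) + 71986) = 1/(-1/73*116 + 71986) = 1/(-116/73 + 71986) = 1/(5254862/73) = 73/5254862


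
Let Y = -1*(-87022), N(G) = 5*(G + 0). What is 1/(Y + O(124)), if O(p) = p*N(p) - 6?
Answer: 1/163896 ≈ 6.1014e-6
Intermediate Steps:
N(G) = 5*G
Y = 87022
O(p) = -6 + 5*p² (O(p) = p*(5*p) - 6 = 5*p² - 6 = -6 + 5*p²)
1/(Y + O(124)) = 1/(87022 + (-6 + 5*124²)) = 1/(87022 + (-6 + 5*15376)) = 1/(87022 + (-6 + 76880)) = 1/(87022 + 76874) = 1/163896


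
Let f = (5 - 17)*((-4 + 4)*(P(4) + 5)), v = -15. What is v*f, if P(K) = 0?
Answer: 0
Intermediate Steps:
f = 0 (f = (5 - 17)*((-4 + 4)*(0 + 5)) = -0*5 = -12*0 = 0)
v*f = -15*0 = 0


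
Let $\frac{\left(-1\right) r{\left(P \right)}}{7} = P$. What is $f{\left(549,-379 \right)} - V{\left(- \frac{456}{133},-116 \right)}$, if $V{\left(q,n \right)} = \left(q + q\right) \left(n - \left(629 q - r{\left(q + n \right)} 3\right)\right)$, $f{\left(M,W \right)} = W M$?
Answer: $- \frac{8667159}{49} \approx -1.7688 \cdot 10^{5}$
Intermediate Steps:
$f{\left(M,W \right)} = M W$
$r{\left(P \right)} = - 7 P$
$V{\left(q,n \right)} = 2 q \left(- 650 q - 20 n\right)$ ($V{\left(q,n \right)} = \left(q + q\right) \left(n - \left(629 q - - 7 \left(q + n\right) 3\right)\right) = 2 q \left(n - \left(629 q - - 7 \left(n + q\right) 3\right)\right) = 2 q \left(n - \left(629 q - \left(- 7 n - 7 q\right) 3\right)\right) = 2 q \left(n - \left(21 n + 650 q\right)\right) = 2 q \left(- 650 q - 20 n\right)$)
$f{\left(549,-379 \right)} - V{\left(- \frac{456}{133},-116 \right)} = 549 \left(-379\right) - 20 \left(- \frac{456}{133}\right) \left(- 65 \left(- \frac{456}{133}\right) - -232\right) = -208071 - 20 \left(\left(-456\right) \frac{1}{133}\right) \left(- 65 \left(\left(-456\right) \frac{1}{133}\right) + 232\right) = -208071 - 20 \left(- \frac{24}{7}\right) \left(\left(-65\right) \left(- \frac{24}{7}\right) + 232\right) = -208071 - 20 \left(- \frac{24}{7}\right) \left(\frac{1560}{7} + 232\right) = -208071 - 20 \left(- \frac{24}{7}\right) \frac{3184}{7} = -208071 - - \frac{1528320}{49} = -208071 + \frac{1528320}{49} = - \frac{8667159}{49}$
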